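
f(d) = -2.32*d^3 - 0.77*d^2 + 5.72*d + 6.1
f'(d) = -6.96*d^2 - 1.54*d + 5.72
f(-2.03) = 10.72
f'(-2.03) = -19.84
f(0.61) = 8.78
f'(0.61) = 2.19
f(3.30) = -66.78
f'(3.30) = -75.16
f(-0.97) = 1.94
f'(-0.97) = 0.67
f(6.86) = -739.86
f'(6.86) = -332.38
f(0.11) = 6.72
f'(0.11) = 5.47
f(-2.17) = 13.77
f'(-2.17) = -23.71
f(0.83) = 8.99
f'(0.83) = -0.35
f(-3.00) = 44.65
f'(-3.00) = -52.30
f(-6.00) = 445.18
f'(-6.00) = -235.60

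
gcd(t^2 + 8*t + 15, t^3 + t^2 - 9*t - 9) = t + 3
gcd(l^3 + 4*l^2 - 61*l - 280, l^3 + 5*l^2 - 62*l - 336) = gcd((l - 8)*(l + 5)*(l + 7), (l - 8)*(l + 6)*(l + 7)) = l^2 - l - 56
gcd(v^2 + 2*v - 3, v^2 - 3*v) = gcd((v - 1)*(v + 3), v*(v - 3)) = 1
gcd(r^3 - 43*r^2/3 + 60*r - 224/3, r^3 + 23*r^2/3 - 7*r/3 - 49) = r - 7/3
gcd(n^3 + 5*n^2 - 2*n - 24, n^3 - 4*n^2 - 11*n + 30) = n^2 + n - 6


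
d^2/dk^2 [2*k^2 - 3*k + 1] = 4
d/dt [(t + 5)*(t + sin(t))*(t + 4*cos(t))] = -(t + 5)*(t + sin(t))*(4*sin(t) - 1) + (t + 5)*(t + 4*cos(t))*(cos(t) + 1) + (t + sin(t))*(t + 4*cos(t))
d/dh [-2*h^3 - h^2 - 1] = 2*h*(-3*h - 1)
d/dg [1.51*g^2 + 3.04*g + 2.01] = 3.02*g + 3.04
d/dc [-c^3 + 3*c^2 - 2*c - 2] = -3*c^2 + 6*c - 2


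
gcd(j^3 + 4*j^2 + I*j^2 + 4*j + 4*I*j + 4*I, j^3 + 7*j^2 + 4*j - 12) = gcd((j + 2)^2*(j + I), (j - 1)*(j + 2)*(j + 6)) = j + 2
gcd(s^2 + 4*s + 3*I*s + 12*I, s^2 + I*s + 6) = s + 3*I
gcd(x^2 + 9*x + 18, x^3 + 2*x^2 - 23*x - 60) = x + 3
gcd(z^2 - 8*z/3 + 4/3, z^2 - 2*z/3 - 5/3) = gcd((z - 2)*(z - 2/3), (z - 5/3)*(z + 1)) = 1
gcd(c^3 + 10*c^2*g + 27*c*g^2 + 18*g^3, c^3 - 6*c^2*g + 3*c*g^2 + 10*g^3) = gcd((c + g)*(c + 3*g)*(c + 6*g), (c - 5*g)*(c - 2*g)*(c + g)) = c + g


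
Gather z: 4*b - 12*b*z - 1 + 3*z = 4*b + z*(3 - 12*b) - 1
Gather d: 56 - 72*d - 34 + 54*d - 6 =16 - 18*d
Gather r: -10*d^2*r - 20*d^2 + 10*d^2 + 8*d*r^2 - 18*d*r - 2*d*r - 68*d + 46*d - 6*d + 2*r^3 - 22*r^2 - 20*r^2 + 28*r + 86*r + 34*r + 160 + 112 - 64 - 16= -10*d^2 - 28*d + 2*r^3 + r^2*(8*d - 42) + r*(-10*d^2 - 20*d + 148) + 192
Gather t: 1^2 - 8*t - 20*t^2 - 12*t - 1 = -20*t^2 - 20*t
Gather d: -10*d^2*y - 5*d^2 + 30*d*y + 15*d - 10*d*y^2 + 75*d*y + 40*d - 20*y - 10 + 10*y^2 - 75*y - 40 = d^2*(-10*y - 5) + d*(-10*y^2 + 105*y + 55) + 10*y^2 - 95*y - 50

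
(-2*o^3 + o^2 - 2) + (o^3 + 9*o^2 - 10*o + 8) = -o^3 + 10*o^2 - 10*o + 6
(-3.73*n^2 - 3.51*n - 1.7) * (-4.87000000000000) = 18.1651*n^2 + 17.0937*n + 8.279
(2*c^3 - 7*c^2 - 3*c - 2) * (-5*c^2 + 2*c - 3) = -10*c^5 + 39*c^4 - 5*c^3 + 25*c^2 + 5*c + 6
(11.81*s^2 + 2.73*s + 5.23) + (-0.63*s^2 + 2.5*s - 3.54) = 11.18*s^2 + 5.23*s + 1.69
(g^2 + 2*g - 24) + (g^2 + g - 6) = 2*g^2 + 3*g - 30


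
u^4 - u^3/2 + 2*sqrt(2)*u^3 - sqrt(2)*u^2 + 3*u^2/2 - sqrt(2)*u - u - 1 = (u - 1)*(u + 1/2)*(u + sqrt(2))^2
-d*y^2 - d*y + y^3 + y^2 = y*(-d + y)*(y + 1)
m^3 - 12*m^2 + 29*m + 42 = (m - 7)*(m - 6)*(m + 1)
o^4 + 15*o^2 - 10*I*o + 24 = (o - 3*I)*(o - 2*I)*(o + I)*(o + 4*I)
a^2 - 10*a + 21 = (a - 7)*(a - 3)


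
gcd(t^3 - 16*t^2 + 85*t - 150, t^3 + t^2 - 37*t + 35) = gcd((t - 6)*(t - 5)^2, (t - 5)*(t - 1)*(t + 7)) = t - 5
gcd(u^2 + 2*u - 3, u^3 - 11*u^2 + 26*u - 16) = u - 1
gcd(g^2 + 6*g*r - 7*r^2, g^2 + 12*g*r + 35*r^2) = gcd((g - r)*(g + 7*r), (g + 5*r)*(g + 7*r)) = g + 7*r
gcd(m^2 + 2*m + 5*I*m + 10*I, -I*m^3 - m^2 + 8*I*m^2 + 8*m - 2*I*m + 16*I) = 1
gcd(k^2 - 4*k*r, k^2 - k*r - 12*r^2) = -k + 4*r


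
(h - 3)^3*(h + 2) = h^4 - 7*h^3 + 9*h^2 + 27*h - 54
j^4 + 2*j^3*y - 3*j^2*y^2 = j^2*(j - y)*(j + 3*y)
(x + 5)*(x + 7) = x^2 + 12*x + 35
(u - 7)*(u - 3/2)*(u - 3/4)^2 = u^4 - 10*u^3 + 381*u^2/16 - 657*u/32 + 189/32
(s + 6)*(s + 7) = s^2 + 13*s + 42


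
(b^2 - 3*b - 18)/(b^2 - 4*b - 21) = (b - 6)/(b - 7)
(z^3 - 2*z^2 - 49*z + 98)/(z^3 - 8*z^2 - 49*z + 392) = (z - 2)/(z - 8)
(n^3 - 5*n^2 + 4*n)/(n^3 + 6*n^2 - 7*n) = (n - 4)/(n + 7)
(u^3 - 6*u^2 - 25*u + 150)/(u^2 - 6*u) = u - 25/u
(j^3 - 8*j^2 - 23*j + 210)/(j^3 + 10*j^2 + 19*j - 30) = (j^2 - 13*j + 42)/(j^2 + 5*j - 6)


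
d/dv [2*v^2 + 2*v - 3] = 4*v + 2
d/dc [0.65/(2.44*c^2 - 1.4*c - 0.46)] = (0.91 - 3.172*c)/(-2.44*c^2 + 1.4*c + 0.46)^2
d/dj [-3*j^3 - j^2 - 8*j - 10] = -9*j^2 - 2*j - 8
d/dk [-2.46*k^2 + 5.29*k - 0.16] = 5.29 - 4.92*k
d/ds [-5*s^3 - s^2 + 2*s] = -15*s^2 - 2*s + 2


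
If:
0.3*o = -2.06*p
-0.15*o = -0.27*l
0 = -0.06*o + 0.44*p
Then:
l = 0.00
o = 0.00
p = 0.00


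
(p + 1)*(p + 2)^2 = p^3 + 5*p^2 + 8*p + 4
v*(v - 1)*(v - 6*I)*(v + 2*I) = v^4 - v^3 - 4*I*v^3 + 12*v^2 + 4*I*v^2 - 12*v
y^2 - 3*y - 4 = (y - 4)*(y + 1)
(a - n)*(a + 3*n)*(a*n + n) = a^3*n + 2*a^2*n^2 + a^2*n - 3*a*n^3 + 2*a*n^2 - 3*n^3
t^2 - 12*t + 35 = (t - 7)*(t - 5)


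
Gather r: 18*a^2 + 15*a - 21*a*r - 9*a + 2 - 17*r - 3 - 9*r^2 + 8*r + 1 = 18*a^2 + 6*a - 9*r^2 + r*(-21*a - 9)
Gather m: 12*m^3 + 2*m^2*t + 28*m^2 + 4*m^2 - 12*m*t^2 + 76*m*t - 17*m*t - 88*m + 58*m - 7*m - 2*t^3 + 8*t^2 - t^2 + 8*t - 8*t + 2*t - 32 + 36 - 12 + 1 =12*m^3 + m^2*(2*t + 32) + m*(-12*t^2 + 59*t - 37) - 2*t^3 + 7*t^2 + 2*t - 7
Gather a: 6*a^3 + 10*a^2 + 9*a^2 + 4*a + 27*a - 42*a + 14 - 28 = 6*a^3 + 19*a^2 - 11*a - 14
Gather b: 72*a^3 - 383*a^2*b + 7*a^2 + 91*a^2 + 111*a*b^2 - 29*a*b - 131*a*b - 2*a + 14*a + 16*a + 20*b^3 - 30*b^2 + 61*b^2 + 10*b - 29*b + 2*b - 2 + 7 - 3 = 72*a^3 + 98*a^2 + 28*a + 20*b^3 + b^2*(111*a + 31) + b*(-383*a^2 - 160*a - 17) + 2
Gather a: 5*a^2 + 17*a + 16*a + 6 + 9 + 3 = 5*a^2 + 33*a + 18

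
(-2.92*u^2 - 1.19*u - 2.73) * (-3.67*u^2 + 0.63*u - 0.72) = 10.7164*u^4 + 2.5277*u^3 + 11.3718*u^2 - 0.8631*u + 1.9656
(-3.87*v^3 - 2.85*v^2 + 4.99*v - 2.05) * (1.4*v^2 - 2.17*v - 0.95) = -5.418*v^5 + 4.4079*v^4 + 16.847*v^3 - 10.9908*v^2 - 0.292000000000001*v + 1.9475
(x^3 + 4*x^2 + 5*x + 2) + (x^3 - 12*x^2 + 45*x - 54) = 2*x^3 - 8*x^2 + 50*x - 52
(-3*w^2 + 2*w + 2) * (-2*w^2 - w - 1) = 6*w^4 - w^3 - 3*w^2 - 4*w - 2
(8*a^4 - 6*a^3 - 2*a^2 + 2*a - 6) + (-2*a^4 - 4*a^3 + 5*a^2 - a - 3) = 6*a^4 - 10*a^3 + 3*a^2 + a - 9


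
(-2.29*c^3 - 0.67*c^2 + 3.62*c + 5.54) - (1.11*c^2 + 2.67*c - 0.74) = -2.29*c^3 - 1.78*c^2 + 0.95*c + 6.28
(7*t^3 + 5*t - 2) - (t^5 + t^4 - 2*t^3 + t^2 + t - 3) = -t^5 - t^4 + 9*t^3 - t^2 + 4*t + 1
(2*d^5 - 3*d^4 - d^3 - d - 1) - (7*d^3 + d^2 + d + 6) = 2*d^5 - 3*d^4 - 8*d^3 - d^2 - 2*d - 7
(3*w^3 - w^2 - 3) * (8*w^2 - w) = 24*w^5 - 11*w^4 + w^3 - 24*w^2 + 3*w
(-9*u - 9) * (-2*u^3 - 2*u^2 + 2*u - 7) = 18*u^4 + 36*u^3 + 45*u + 63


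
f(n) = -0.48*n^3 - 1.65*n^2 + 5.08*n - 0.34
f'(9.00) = -141.26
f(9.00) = -438.19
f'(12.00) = -241.88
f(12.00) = -1006.42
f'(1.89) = -6.30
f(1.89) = 0.13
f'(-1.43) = 6.85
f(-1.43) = -9.57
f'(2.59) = -13.13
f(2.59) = -6.59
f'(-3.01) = 1.97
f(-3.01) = -17.49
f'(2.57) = -12.91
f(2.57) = -6.33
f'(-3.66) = -2.13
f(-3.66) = -17.50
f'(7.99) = -113.22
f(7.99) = -309.93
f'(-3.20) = 0.89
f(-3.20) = -17.76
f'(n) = -1.44*n^2 - 3.3*n + 5.08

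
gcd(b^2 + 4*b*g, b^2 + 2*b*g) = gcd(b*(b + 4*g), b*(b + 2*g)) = b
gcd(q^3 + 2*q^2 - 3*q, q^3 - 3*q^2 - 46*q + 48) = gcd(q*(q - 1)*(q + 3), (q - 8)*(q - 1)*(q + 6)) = q - 1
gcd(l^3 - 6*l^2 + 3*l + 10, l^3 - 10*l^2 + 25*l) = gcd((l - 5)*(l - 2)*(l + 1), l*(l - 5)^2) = l - 5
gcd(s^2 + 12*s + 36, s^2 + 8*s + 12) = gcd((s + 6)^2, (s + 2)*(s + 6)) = s + 6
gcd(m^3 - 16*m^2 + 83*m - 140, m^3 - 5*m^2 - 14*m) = m - 7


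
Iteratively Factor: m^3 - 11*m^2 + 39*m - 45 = (m - 3)*(m^2 - 8*m + 15) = (m - 3)^2*(m - 5)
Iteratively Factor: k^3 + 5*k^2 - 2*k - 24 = (k - 2)*(k^2 + 7*k + 12) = (k - 2)*(k + 4)*(k + 3)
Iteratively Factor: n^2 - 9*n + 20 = (n - 5)*(n - 4)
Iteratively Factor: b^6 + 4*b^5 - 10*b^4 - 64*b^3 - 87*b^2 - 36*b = (b + 3)*(b^5 + b^4 - 13*b^3 - 25*b^2 - 12*b) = (b - 4)*(b + 3)*(b^4 + 5*b^3 + 7*b^2 + 3*b) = (b - 4)*(b + 1)*(b + 3)*(b^3 + 4*b^2 + 3*b) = (b - 4)*(b + 1)*(b + 3)^2*(b^2 + b) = (b - 4)*(b + 1)^2*(b + 3)^2*(b)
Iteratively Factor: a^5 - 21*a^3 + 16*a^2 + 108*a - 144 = (a - 2)*(a^4 + 2*a^3 - 17*a^2 - 18*a + 72) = (a - 2)^2*(a^3 + 4*a^2 - 9*a - 36) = (a - 2)^2*(a + 4)*(a^2 - 9) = (a - 2)^2*(a + 3)*(a + 4)*(a - 3)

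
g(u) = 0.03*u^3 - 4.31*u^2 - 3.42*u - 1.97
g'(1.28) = -14.31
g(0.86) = -8.08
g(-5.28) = -108.48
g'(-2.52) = 18.87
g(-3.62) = -47.49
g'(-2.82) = 21.60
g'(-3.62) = 28.96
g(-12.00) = -633.41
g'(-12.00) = 112.98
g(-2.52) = -21.20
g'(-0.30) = -0.83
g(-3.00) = -31.31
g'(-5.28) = 44.60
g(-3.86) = -54.71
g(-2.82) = -27.27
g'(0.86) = -10.77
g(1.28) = -13.35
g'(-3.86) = 31.19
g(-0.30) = -1.33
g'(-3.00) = 23.25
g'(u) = 0.09*u^2 - 8.62*u - 3.42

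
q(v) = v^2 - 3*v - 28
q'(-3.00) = -9.00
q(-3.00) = -10.00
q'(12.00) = 21.00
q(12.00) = 80.00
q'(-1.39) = -5.78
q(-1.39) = -21.90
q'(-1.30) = -5.60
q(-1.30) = -22.41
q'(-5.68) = -14.36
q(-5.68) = 21.30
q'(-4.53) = -12.06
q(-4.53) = 6.11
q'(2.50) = 2.00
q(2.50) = -29.25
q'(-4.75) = -12.50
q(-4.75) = 8.81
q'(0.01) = -2.98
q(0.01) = -28.03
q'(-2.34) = -7.68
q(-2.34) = -15.50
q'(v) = 2*v - 3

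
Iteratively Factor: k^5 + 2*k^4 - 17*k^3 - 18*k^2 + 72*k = (k)*(k^4 + 2*k^3 - 17*k^2 - 18*k + 72) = k*(k - 3)*(k^3 + 5*k^2 - 2*k - 24) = k*(k - 3)*(k + 4)*(k^2 + k - 6) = k*(k - 3)*(k - 2)*(k + 4)*(k + 3)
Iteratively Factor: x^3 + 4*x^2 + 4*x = (x + 2)*(x^2 + 2*x) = (x + 2)^2*(x)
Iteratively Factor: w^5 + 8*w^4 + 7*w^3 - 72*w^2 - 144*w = (w + 4)*(w^4 + 4*w^3 - 9*w^2 - 36*w) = (w + 3)*(w + 4)*(w^3 + w^2 - 12*w) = (w + 3)*(w + 4)^2*(w^2 - 3*w) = w*(w + 3)*(w + 4)^2*(w - 3)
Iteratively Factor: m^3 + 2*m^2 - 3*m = (m + 3)*(m^2 - m) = m*(m + 3)*(m - 1)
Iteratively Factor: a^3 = (a)*(a^2) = a^2*(a)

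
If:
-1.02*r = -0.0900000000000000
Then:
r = 0.09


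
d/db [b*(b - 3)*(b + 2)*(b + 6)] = 4*b^3 + 15*b^2 - 24*b - 36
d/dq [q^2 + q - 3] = 2*q + 1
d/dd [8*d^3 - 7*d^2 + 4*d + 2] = 24*d^2 - 14*d + 4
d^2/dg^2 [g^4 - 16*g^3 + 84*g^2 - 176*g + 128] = 12*g^2 - 96*g + 168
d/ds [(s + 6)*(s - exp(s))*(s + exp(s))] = 3*s^2 - 2*s*exp(2*s) + 12*s - 13*exp(2*s)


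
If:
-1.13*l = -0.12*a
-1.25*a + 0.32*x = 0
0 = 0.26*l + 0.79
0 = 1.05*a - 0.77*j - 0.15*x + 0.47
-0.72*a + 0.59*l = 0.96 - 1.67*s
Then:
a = -28.61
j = -16.63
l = -3.04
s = -10.69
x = -111.77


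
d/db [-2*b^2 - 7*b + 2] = -4*b - 7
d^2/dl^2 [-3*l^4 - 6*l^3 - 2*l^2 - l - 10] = -36*l^2 - 36*l - 4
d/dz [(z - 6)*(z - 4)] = 2*z - 10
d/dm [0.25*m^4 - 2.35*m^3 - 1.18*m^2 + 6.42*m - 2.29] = 1.0*m^3 - 7.05*m^2 - 2.36*m + 6.42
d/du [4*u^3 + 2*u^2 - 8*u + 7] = 12*u^2 + 4*u - 8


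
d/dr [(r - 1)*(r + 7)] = 2*r + 6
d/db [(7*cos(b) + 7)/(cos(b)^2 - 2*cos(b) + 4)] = 7*(cos(b)^2 + 2*cos(b) - 6)*sin(b)/(cos(b)^2 - 2*cos(b) + 4)^2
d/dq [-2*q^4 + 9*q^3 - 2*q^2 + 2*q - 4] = -8*q^3 + 27*q^2 - 4*q + 2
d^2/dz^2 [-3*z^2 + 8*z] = -6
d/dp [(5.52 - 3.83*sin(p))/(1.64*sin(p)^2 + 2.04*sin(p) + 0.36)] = (6.2812*sin(p)^2 - 18.1056*sin(p) - 12.6396)*cos(p)/(2.6896*sin(p)^4 + 6.6912*sin(p)^3 + 5.3424*sin(p)^2 + 1.4688*sin(p) + 0.1296)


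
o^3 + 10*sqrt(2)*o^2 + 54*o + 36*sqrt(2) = (o + sqrt(2))*(o + 3*sqrt(2))*(o + 6*sqrt(2))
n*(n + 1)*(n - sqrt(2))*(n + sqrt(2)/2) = n^4 - sqrt(2)*n^3/2 + n^3 - n^2 - sqrt(2)*n^2/2 - n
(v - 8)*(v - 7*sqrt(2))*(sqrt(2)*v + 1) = sqrt(2)*v^3 - 13*v^2 - 8*sqrt(2)*v^2 - 7*sqrt(2)*v + 104*v + 56*sqrt(2)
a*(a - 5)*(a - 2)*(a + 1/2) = a^4 - 13*a^3/2 + 13*a^2/2 + 5*a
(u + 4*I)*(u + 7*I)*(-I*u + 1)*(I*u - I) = u^4 - u^3 + 12*I*u^3 - 39*u^2 - 12*I*u^2 + 39*u - 28*I*u + 28*I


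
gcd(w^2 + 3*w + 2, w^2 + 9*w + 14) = w + 2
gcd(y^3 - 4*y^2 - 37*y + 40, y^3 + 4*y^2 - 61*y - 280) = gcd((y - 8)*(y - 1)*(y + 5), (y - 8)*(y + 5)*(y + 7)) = y^2 - 3*y - 40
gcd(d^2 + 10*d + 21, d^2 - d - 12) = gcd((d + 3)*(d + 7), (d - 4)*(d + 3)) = d + 3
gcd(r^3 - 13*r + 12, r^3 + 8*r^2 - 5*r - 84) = r^2 + r - 12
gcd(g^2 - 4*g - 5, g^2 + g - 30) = g - 5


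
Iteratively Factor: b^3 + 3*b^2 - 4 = (b + 2)*(b^2 + b - 2) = (b - 1)*(b + 2)*(b + 2)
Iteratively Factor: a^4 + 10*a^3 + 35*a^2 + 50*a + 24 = (a + 1)*(a^3 + 9*a^2 + 26*a + 24) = (a + 1)*(a + 4)*(a^2 + 5*a + 6) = (a + 1)*(a + 3)*(a + 4)*(a + 2)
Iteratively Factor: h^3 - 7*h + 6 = (h - 2)*(h^2 + 2*h - 3) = (h - 2)*(h + 3)*(h - 1)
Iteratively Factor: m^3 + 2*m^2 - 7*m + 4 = (m - 1)*(m^2 + 3*m - 4) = (m - 1)^2*(m + 4)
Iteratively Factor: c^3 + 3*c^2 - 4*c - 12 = (c + 2)*(c^2 + c - 6) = (c + 2)*(c + 3)*(c - 2)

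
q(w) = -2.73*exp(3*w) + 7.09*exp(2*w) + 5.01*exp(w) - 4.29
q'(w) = -8.19*exp(3*w) + 14.18*exp(2*w) + 5.01*exp(w)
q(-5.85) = -4.28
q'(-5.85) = 0.01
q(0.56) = 11.56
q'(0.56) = 8.29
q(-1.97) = -3.46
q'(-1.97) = 0.95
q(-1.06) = -1.82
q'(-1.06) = 3.10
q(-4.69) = -4.24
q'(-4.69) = 0.05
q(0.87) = 10.94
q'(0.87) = -18.63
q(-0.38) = 1.58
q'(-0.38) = 7.44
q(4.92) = -6886436.01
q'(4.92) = -20793745.22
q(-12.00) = -4.29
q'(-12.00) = 0.00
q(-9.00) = -4.29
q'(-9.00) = 0.00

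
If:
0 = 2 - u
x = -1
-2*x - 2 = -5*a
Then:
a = 0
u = 2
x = -1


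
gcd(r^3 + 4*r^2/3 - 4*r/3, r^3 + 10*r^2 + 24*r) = r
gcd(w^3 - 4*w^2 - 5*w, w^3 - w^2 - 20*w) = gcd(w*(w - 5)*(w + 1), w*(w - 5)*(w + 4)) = w^2 - 5*w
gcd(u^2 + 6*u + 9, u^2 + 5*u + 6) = u + 3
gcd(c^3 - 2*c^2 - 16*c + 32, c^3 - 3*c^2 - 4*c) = c - 4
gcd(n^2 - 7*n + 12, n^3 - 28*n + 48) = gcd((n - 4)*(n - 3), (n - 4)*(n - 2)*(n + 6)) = n - 4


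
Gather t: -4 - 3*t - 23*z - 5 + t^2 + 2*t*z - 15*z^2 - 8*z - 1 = t^2 + t*(2*z - 3) - 15*z^2 - 31*z - 10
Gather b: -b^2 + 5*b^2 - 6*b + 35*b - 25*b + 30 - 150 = 4*b^2 + 4*b - 120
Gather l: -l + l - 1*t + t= 0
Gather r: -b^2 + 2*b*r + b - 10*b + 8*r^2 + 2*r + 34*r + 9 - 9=-b^2 - 9*b + 8*r^2 + r*(2*b + 36)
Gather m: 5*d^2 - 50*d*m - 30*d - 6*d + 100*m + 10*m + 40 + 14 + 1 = 5*d^2 - 36*d + m*(110 - 50*d) + 55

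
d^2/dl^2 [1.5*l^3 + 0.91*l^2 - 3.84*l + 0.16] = 9.0*l + 1.82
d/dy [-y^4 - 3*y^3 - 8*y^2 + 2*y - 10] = -4*y^3 - 9*y^2 - 16*y + 2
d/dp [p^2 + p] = 2*p + 1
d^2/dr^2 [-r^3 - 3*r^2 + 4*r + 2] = -6*r - 6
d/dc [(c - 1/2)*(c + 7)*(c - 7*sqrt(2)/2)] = 3*c^2 - 7*sqrt(2)*c + 13*c - 91*sqrt(2)/4 - 7/2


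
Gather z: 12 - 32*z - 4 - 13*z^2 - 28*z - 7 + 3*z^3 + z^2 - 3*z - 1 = 3*z^3 - 12*z^2 - 63*z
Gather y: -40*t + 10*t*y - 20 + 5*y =-40*t + y*(10*t + 5) - 20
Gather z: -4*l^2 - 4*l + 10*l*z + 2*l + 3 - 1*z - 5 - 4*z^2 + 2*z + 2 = -4*l^2 - 2*l - 4*z^2 + z*(10*l + 1)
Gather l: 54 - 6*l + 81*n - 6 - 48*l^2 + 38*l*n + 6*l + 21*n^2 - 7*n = -48*l^2 + 38*l*n + 21*n^2 + 74*n + 48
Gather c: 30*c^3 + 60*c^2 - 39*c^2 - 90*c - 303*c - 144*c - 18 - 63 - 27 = 30*c^3 + 21*c^2 - 537*c - 108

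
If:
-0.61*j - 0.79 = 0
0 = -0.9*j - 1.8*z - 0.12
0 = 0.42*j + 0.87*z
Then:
No Solution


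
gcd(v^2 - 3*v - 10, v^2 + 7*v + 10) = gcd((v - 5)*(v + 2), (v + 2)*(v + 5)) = v + 2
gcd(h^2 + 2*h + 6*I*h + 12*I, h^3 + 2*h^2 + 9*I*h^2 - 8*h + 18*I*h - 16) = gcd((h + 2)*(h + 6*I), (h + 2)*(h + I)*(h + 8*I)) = h + 2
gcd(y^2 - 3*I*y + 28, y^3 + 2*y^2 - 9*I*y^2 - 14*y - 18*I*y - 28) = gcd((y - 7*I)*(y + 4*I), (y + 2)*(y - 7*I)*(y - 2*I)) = y - 7*I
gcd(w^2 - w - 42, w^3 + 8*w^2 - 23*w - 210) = w + 6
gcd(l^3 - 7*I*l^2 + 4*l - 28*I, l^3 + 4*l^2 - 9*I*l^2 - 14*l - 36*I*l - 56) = l^2 - 9*I*l - 14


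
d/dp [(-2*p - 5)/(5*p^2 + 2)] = 2*(5*p^2 + 25*p - 2)/(25*p^4 + 20*p^2 + 4)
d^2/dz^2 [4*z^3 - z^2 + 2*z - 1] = 24*z - 2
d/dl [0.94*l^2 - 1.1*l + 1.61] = 1.88*l - 1.1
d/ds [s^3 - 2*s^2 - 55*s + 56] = 3*s^2 - 4*s - 55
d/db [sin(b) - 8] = cos(b)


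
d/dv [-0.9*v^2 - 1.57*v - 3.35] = -1.8*v - 1.57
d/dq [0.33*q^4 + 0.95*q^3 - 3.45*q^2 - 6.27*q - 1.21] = 1.32*q^3 + 2.85*q^2 - 6.9*q - 6.27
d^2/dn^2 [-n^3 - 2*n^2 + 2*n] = -6*n - 4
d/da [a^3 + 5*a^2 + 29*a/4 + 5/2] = 3*a^2 + 10*a + 29/4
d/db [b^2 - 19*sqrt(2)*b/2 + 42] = 2*b - 19*sqrt(2)/2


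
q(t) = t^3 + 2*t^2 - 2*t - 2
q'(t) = 3*t^2 + 4*t - 2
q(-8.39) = -435.03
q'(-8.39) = 175.62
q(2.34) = 17.08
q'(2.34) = 23.79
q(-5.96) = -130.75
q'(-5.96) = 80.72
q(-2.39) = 0.55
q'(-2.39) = 5.58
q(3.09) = 40.42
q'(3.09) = 39.00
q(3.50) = 58.38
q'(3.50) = 48.75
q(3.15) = 42.80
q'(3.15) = 40.37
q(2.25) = 15.02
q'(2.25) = 22.19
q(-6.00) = -134.00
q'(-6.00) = 82.00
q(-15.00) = -2897.00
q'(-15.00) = 613.00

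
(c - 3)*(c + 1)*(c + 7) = c^3 + 5*c^2 - 17*c - 21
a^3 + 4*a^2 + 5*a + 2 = (a + 1)^2*(a + 2)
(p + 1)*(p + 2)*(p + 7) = p^3 + 10*p^2 + 23*p + 14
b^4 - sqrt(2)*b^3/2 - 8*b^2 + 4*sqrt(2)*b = b*(b - 2*sqrt(2))*(b - sqrt(2)/2)*(b + 2*sqrt(2))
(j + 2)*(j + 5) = j^2 + 7*j + 10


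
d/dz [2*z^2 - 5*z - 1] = 4*z - 5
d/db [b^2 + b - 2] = 2*b + 1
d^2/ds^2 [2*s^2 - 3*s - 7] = 4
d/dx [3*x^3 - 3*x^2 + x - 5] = 9*x^2 - 6*x + 1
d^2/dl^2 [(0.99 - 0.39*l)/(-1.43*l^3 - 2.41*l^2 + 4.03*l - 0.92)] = (4.785066*l^5 - 16.22907*l^4 - 45.564012*l^3 - 6.42549599999999*l^2 + 60.317478*l - 24.874998)/(2.924207*l^9 + 14.784627*l^8 + 0.193908000000008*l^7 - 63.690089*l^6 + 18.477108*l^5 + 101.640855*l^4 - 115.431667*l^3 + 50.944356*l^2 - 10.232976*l + 0.778688)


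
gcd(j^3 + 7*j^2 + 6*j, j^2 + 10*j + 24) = j + 6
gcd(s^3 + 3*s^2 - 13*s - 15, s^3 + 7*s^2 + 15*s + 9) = s + 1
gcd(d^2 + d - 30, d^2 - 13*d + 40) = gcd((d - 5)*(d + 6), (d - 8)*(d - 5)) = d - 5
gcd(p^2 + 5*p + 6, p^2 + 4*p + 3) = p + 3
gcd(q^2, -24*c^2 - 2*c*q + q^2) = 1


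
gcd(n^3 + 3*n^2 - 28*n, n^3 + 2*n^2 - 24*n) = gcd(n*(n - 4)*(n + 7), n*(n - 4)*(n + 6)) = n^2 - 4*n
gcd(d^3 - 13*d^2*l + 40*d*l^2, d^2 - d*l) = d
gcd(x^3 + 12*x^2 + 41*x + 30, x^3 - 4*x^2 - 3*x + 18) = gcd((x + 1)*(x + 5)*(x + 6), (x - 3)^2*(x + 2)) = 1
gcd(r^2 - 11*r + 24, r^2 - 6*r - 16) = r - 8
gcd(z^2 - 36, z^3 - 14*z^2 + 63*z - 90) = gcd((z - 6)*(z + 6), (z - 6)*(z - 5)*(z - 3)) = z - 6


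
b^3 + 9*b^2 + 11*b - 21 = (b - 1)*(b + 3)*(b + 7)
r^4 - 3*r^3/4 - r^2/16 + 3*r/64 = r*(r - 3/4)*(r - 1/4)*(r + 1/4)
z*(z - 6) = z^2 - 6*z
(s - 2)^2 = s^2 - 4*s + 4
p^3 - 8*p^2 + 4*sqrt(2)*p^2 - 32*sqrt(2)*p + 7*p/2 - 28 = (p - 8)*(p + sqrt(2)/2)*(p + 7*sqrt(2)/2)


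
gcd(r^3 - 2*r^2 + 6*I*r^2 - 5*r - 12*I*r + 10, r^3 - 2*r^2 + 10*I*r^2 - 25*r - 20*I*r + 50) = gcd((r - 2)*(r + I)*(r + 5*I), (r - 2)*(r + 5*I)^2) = r^2 + r*(-2 + 5*I) - 10*I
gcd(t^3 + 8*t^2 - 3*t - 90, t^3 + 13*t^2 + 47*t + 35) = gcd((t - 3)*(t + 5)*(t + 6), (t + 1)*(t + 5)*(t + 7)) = t + 5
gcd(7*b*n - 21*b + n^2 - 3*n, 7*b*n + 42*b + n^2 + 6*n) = 7*b + n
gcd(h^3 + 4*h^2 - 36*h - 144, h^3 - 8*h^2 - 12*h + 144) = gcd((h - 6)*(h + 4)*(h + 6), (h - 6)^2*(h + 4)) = h^2 - 2*h - 24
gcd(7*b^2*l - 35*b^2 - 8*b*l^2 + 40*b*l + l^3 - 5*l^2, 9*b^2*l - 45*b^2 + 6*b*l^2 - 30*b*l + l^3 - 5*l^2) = l - 5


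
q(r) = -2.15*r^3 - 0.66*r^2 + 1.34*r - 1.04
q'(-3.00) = -52.75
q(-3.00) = 47.05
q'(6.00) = -238.78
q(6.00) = -481.16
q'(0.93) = -5.47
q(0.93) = -2.09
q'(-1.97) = -21.09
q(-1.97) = 10.20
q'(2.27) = -34.89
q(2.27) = -26.55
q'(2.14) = -31.02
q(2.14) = -22.27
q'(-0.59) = -0.13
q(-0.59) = -1.62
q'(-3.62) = -78.40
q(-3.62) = 87.45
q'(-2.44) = -33.84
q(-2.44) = 22.99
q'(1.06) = -7.31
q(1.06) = -2.92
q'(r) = -6.45*r^2 - 1.32*r + 1.34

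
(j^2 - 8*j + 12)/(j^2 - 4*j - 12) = (j - 2)/(j + 2)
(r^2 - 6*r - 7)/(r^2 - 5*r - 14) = (r + 1)/(r + 2)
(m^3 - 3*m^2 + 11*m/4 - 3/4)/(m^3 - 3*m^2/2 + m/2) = (m - 3/2)/m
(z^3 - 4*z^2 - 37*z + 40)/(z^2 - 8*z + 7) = (z^2 - 3*z - 40)/(z - 7)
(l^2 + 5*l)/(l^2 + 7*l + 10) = l/(l + 2)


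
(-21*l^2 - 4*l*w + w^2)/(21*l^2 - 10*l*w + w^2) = (3*l + w)/(-3*l + w)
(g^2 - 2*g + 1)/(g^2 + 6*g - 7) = (g - 1)/(g + 7)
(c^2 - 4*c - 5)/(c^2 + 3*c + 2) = (c - 5)/(c + 2)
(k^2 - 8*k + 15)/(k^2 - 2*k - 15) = (k - 3)/(k + 3)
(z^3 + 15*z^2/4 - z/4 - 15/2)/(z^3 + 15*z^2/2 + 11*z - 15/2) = (4*z^2 + 3*z - 10)/(2*(2*z^2 + 9*z - 5))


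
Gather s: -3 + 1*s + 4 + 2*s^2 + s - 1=2*s^2 + 2*s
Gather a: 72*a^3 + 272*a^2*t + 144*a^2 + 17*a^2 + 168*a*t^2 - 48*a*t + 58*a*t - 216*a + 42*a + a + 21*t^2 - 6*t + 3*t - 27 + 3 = 72*a^3 + a^2*(272*t + 161) + a*(168*t^2 + 10*t - 173) + 21*t^2 - 3*t - 24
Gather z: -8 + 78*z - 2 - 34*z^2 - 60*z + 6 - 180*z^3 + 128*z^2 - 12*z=-180*z^3 + 94*z^2 + 6*z - 4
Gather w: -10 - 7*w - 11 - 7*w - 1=-14*w - 22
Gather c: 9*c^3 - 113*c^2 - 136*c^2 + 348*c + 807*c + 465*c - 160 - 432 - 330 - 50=9*c^3 - 249*c^2 + 1620*c - 972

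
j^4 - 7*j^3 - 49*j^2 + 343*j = j*(j - 7)^2*(j + 7)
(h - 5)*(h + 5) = h^2 - 25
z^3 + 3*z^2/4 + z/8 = z*(z + 1/4)*(z + 1/2)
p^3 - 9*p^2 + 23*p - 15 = (p - 5)*(p - 3)*(p - 1)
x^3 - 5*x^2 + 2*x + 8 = (x - 4)*(x - 2)*(x + 1)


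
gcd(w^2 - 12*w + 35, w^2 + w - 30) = w - 5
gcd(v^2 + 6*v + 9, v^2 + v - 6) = v + 3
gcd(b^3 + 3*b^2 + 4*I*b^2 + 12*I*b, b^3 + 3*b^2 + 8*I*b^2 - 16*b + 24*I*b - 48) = b^2 + b*(3 + 4*I) + 12*I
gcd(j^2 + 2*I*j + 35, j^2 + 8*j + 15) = 1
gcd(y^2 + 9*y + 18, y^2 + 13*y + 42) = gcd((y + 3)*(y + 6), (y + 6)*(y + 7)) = y + 6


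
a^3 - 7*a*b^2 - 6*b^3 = (a - 3*b)*(a + b)*(a + 2*b)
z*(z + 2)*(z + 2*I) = z^3 + 2*z^2 + 2*I*z^2 + 4*I*z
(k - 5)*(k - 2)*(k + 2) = k^3 - 5*k^2 - 4*k + 20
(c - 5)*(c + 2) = c^2 - 3*c - 10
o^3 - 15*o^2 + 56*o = o*(o - 8)*(o - 7)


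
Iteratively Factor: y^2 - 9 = (y - 3)*(y + 3)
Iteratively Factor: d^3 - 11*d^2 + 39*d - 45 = (d - 3)*(d^2 - 8*d + 15) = (d - 3)^2*(d - 5)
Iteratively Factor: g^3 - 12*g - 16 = (g + 2)*(g^2 - 2*g - 8) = (g - 4)*(g + 2)*(g + 2)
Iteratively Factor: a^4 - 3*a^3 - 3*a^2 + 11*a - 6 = (a + 2)*(a^3 - 5*a^2 + 7*a - 3) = (a - 1)*(a + 2)*(a^2 - 4*a + 3) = (a - 3)*(a - 1)*(a + 2)*(a - 1)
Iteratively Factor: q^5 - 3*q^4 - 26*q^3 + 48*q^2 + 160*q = (q + 4)*(q^4 - 7*q^3 + 2*q^2 + 40*q) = (q - 4)*(q + 4)*(q^3 - 3*q^2 - 10*q) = (q - 4)*(q + 2)*(q + 4)*(q^2 - 5*q) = (q - 5)*(q - 4)*(q + 2)*(q + 4)*(q)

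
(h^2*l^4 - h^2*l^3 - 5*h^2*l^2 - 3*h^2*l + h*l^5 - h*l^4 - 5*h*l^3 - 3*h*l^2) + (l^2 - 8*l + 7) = h^2*l^4 - h^2*l^3 - 5*h^2*l^2 - 3*h^2*l + h*l^5 - h*l^4 - 5*h*l^3 - 3*h*l^2 + l^2 - 8*l + 7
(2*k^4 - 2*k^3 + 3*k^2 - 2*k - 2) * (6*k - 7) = 12*k^5 - 26*k^4 + 32*k^3 - 33*k^2 + 2*k + 14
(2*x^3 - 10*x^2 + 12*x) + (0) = 2*x^3 - 10*x^2 + 12*x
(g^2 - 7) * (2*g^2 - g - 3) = 2*g^4 - g^3 - 17*g^2 + 7*g + 21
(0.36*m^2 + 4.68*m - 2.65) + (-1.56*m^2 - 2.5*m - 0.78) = -1.2*m^2 + 2.18*m - 3.43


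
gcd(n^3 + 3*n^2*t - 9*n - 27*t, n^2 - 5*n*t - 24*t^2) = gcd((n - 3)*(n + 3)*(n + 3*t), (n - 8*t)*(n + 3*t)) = n + 3*t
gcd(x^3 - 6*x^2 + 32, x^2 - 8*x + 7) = 1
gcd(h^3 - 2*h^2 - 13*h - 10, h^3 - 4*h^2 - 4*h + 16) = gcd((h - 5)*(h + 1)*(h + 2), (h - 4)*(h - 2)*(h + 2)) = h + 2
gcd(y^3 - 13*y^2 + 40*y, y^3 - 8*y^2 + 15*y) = y^2 - 5*y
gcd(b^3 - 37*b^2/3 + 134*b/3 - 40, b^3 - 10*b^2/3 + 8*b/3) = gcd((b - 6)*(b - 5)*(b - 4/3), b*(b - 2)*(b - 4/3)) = b - 4/3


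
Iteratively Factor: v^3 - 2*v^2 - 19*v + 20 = (v - 1)*(v^2 - v - 20) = (v - 5)*(v - 1)*(v + 4)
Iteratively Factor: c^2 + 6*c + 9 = (c + 3)*(c + 3)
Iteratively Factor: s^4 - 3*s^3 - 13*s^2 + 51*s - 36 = (s - 1)*(s^3 - 2*s^2 - 15*s + 36) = (s - 1)*(s + 4)*(s^2 - 6*s + 9) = (s - 3)*(s - 1)*(s + 4)*(s - 3)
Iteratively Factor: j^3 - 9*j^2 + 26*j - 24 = (j - 3)*(j^2 - 6*j + 8) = (j - 4)*(j - 3)*(j - 2)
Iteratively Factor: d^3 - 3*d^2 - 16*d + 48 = (d - 3)*(d^2 - 16) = (d - 3)*(d + 4)*(d - 4)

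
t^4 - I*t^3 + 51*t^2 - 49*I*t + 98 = (t - 7*I)*(t - 2*I)*(t + I)*(t + 7*I)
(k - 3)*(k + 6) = k^2 + 3*k - 18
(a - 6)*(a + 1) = a^2 - 5*a - 6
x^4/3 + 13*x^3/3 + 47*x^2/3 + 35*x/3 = x*(x/3 + 1/3)*(x + 5)*(x + 7)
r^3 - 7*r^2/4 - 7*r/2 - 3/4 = (r - 3)*(r + 1/4)*(r + 1)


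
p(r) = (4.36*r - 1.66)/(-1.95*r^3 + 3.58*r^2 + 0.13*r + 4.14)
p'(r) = (4.36*r - 1.66)*(5.85*r^2 - 7.16*r - 0.13)/(-1.95*r^3 + 3.58*r^2 + 0.13*r + 4.14)^2 + 4.36/(-1.95*r^3 + 3.58*r^2 + 0.13*r + 4.14) = (17.004*r^3 - 25.3198*r^2 + 11.8856*r + 18.2662)/(3.8025*r^6 - 13.962*r^5 + 12.3094*r^4 - 15.2152*r^3 + 29.6593*r^2 + 1.0764*r + 17.1396)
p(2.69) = -1.33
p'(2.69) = 3.46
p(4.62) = -0.17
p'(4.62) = 0.10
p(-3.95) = -0.11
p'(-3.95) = -0.05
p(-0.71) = -0.73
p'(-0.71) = -0.21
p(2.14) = 4.51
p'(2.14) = 32.57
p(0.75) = 0.30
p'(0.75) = 0.68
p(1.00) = 0.46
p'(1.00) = 0.63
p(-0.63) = -0.74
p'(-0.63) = -0.10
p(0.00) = -0.40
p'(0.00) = 1.07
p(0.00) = -0.40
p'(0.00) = 1.07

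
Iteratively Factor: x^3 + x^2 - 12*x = (x + 4)*(x^2 - 3*x) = x*(x + 4)*(x - 3)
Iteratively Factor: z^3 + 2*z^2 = (z)*(z^2 + 2*z) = z*(z + 2)*(z)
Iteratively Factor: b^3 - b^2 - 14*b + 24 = (b - 2)*(b^2 + b - 12) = (b - 3)*(b - 2)*(b + 4)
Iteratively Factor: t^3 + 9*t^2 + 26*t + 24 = (t + 3)*(t^2 + 6*t + 8) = (t + 2)*(t + 3)*(t + 4)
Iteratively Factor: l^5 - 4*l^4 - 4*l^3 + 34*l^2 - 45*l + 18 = (l - 1)*(l^4 - 3*l^3 - 7*l^2 + 27*l - 18) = (l - 1)*(l + 3)*(l^3 - 6*l^2 + 11*l - 6) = (l - 2)*(l - 1)*(l + 3)*(l^2 - 4*l + 3) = (l - 3)*(l - 2)*(l - 1)*(l + 3)*(l - 1)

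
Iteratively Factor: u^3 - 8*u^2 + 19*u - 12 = (u - 1)*(u^2 - 7*u + 12) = (u - 3)*(u - 1)*(u - 4)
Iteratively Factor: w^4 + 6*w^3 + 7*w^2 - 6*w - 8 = (w + 2)*(w^3 + 4*w^2 - w - 4) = (w + 2)*(w + 4)*(w^2 - 1) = (w - 1)*(w + 2)*(w + 4)*(w + 1)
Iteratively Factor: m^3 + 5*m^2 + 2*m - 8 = (m + 2)*(m^2 + 3*m - 4) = (m + 2)*(m + 4)*(m - 1)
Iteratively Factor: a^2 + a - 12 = (a + 4)*(a - 3)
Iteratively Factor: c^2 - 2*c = (c)*(c - 2)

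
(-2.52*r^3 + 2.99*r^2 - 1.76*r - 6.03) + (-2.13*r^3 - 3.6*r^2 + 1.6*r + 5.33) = -4.65*r^3 - 0.61*r^2 - 0.16*r - 0.7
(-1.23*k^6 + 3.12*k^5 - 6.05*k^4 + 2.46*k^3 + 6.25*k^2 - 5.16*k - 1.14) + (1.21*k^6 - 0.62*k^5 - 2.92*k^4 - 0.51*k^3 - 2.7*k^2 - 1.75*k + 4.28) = -0.02*k^6 + 2.5*k^5 - 8.97*k^4 + 1.95*k^3 + 3.55*k^2 - 6.91*k + 3.14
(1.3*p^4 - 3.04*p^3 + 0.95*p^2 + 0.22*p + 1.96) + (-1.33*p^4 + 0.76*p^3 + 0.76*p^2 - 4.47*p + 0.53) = -0.03*p^4 - 2.28*p^3 + 1.71*p^2 - 4.25*p + 2.49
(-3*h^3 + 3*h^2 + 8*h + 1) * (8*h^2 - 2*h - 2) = -24*h^5 + 30*h^4 + 64*h^3 - 14*h^2 - 18*h - 2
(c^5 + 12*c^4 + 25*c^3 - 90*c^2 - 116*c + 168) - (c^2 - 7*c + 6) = c^5 + 12*c^4 + 25*c^3 - 91*c^2 - 109*c + 162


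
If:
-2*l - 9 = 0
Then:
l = -9/2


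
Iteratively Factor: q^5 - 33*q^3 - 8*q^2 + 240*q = (q + 4)*(q^4 - 4*q^3 - 17*q^2 + 60*q) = (q + 4)^2*(q^3 - 8*q^2 + 15*q) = (q - 5)*(q + 4)^2*(q^2 - 3*q) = q*(q - 5)*(q + 4)^2*(q - 3)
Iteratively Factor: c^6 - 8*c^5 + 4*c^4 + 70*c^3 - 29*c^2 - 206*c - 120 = (c + 1)*(c^5 - 9*c^4 + 13*c^3 + 57*c^2 - 86*c - 120) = (c + 1)*(c + 2)*(c^4 - 11*c^3 + 35*c^2 - 13*c - 60) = (c + 1)^2*(c + 2)*(c^3 - 12*c^2 + 47*c - 60) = (c - 5)*(c + 1)^2*(c + 2)*(c^2 - 7*c + 12) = (c - 5)*(c - 3)*(c + 1)^2*(c + 2)*(c - 4)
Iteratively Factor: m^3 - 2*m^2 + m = (m)*(m^2 - 2*m + 1) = m*(m - 1)*(m - 1)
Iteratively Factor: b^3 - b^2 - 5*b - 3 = (b + 1)*(b^2 - 2*b - 3) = (b + 1)^2*(b - 3)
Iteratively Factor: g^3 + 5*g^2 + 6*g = (g)*(g^2 + 5*g + 6) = g*(g + 3)*(g + 2)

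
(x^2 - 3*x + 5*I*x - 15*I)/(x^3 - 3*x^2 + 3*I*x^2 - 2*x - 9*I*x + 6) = (x + 5*I)/(x^2 + 3*I*x - 2)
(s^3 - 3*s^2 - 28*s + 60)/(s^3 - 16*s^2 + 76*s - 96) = (s + 5)/(s - 8)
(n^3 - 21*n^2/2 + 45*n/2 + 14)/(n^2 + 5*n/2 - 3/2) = (2*n^3 - 21*n^2 + 45*n + 28)/(2*n^2 + 5*n - 3)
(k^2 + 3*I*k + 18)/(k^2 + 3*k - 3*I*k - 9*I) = (k + 6*I)/(k + 3)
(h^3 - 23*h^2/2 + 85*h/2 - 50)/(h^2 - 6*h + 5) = (h^2 - 13*h/2 + 10)/(h - 1)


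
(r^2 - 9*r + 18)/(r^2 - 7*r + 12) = (r - 6)/(r - 4)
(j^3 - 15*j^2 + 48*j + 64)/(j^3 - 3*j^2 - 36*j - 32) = (j - 8)/(j + 4)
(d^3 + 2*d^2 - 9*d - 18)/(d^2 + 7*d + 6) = (d^3 + 2*d^2 - 9*d - 18)/(d^2 + 7*d + 6)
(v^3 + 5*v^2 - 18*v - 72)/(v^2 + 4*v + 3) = (v^2 + 2*v - 24)/(v + 1)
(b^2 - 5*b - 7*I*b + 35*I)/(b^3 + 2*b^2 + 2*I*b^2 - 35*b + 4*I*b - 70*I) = (b - 7*I)/(b^2 + b*(7 + 2*I) + 14*I)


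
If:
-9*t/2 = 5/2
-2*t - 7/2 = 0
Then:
No Solution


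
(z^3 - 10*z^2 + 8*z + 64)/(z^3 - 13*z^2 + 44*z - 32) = (z + 2)/(z - 1)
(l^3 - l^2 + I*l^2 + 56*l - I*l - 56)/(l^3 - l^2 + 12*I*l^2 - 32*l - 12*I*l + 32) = (l - 7*I)/(l + 4*I)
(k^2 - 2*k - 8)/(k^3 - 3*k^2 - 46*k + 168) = (k + 2)/(k^2 + k - 42)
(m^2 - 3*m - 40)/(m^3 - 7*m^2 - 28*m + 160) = 1/(m - 4)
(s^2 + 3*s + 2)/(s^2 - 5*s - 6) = (s + 2)/(s - 6)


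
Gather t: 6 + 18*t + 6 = 18*t + 12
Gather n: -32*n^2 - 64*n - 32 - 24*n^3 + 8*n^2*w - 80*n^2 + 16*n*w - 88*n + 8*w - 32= -24*n^3 + n^2*(8*w - 112) + n*(16*w - 152) + 8*w - 64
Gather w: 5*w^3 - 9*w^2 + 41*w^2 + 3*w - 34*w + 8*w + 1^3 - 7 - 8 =5*w^3 + 32*w^2 - 23*w - 14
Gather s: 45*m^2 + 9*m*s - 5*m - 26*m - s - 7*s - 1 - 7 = 45*m^2 - 31*m + s*(9*m - 8) - 8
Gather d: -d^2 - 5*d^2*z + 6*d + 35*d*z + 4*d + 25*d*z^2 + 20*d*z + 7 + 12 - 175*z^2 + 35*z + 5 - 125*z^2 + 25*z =d^2*(-5*z - 1) + d*(25*z^2 + 55*z + 10) - 300*z^2 + 60*z + 24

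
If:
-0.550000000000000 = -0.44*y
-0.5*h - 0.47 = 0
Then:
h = -0.94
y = 1.25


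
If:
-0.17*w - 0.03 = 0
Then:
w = -0.18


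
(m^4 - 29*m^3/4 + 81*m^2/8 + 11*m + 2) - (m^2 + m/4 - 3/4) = m^4 - 29*m^3/4 + 73*m^2/8 + 43*m/4 + 11/4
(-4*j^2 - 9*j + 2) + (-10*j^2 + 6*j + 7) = -14*j^2 - 3*j + 9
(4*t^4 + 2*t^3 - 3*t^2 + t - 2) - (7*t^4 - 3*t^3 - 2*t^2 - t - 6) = -3*t^4 + 5*t^3 - t^2 + 2*t + 4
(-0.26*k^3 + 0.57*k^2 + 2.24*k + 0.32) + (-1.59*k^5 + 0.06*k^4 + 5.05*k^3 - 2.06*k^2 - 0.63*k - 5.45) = -1.59*k^5 + 0.06*k^4 + 4.79*k^3 - 1.49*k^2 + 1.61*k - 5.13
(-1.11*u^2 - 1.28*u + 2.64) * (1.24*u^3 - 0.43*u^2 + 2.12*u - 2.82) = -1.3764*u^5 - 1.1099*u^4 + 1.4708*u^3 - 0.7186*u^2 + 9.2064*u - 7.4448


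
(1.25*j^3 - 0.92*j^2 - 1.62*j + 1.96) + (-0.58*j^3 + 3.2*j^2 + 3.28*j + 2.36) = 0.67*j^3 + 2.28*j^2 + 1.66*j + 4.32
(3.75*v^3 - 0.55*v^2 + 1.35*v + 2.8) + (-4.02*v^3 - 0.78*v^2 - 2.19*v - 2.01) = -0.27*v^3 - 1.33*v^2 - 0.84*v + 0.79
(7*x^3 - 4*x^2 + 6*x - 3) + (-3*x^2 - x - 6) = 7*x^3 - 7*x^2 + 5*x - 9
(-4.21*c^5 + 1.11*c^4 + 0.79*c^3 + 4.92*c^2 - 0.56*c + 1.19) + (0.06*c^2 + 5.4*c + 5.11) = -4.21*c^5 + 1.11*c^4 + 0.79*c^3 + 4.98*c^2 + 4.84*c + 6.3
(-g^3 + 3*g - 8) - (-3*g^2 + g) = -g^3 + 3*g^2 + 2*g - 8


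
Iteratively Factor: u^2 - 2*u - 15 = (u - 5)*(u + 3)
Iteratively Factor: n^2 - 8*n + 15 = (n - 3)*(n - 5)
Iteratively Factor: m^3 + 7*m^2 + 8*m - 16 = (m - 1)*(m^2 + 8*m + 16) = (m - 1)*(m + 4)*(m + 4)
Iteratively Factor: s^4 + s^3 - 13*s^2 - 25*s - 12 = (s + 1)*(s^3 - 13*s - 12) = (s - 4)*(s + 1)*(s^2 + 4*s + 3) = (s - 4)*(s + 1)^2*(s + 3)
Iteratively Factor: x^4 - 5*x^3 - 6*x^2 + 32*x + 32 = (x - 4)*(x^3 - x^2 - 10*x - 8) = (x - 4)^2*(x^2 + 3*x + 2) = (x - 4)^2*(x + 1)*(x + 2)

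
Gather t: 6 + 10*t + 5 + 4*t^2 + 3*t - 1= 4*t^2 + 13*t + 10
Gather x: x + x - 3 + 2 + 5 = 2*x + 4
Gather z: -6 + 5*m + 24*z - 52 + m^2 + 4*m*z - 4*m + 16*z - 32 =m^2 + m + z*(4*m + 40) - 90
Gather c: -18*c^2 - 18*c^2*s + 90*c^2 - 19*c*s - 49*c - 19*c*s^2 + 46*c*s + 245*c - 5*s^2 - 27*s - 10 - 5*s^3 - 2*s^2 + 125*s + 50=c^2*(72 - 18*s) + c*(-19*s^2 + 27*s + 196) - 5*s^3 - 7*s^2 + 98*s + 40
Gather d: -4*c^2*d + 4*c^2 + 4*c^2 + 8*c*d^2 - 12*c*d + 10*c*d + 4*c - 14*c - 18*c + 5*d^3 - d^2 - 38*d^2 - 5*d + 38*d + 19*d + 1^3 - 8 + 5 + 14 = 8*c^2 - 28*c + 5*d^3 + d^2*(8*c - 39) + d*(-4*c^2 - 2*c + 52) + 12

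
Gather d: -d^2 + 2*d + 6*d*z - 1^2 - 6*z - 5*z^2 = -d^2 + d*(6*z + 2) - 5*z^2 - 6*z - 1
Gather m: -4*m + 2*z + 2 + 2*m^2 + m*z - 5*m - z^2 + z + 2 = 2*m^2 + m*(z - 9) - z^2 + 3*z + 4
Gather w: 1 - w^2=1 - w^2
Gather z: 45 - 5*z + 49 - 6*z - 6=88 - 11*z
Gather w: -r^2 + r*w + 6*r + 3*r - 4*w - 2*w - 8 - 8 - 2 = -r^2 + 9*r + w*(r - 6) - 18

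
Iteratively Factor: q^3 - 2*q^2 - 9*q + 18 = (q - 3)*(q^2 + q - 6) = (q - 3)*(q - 2)*(q + 3)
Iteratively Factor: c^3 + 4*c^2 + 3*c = (c + 1)*(c^2 + 3*c) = (c + 1)*(c + 3)*(c)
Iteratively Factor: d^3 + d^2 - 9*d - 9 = (d + 1)*(d^2 - 9) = (d - 3)*(d + 1)*(d + 3)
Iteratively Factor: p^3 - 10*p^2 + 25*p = (p)*(p^2 - 10*p + 25) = p*(p - 5)*(p - 5)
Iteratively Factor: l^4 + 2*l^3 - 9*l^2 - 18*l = (l + 3)*(l^3 - l^2 - 6*l) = (l + 2)*(l + 3)*(l^2 - 3*l) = (l - 3)*(l + 2)*(l + 3)*(l)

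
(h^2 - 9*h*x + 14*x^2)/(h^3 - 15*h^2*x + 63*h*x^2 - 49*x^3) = (h - 2*x)/(h^2 - 8*h*x + 7*x^2)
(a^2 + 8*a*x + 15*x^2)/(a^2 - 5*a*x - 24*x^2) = (-a - 5*x)/(-a + 8*x)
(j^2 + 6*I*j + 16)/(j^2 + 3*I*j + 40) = (j - 2*I)/(j - 5*I)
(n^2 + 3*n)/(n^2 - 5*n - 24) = n/(n - 8)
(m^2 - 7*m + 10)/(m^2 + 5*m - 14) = (m - 5)/(m + 7)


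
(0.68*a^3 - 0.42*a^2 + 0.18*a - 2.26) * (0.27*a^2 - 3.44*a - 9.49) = 0.1836*a^5 - 2.4526*a^4 - 4.9598*a^3 + 2.7564*a^2 + 6.0662*a + 21.4474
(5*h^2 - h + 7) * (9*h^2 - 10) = 45*h^4 - 9*h^3 + 13*h^2 + 10*h - 70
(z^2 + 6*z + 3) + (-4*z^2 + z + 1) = -3*z^2 + 7*z + 4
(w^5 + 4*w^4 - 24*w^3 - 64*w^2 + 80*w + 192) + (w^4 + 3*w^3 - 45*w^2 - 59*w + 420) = w^5 + 5*w^4 - 21*w^3 - 109*w^2 + 21*w + 612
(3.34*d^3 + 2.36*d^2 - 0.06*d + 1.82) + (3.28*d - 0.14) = 3.34*d^3 + 2.36*d^2 + 3.22*d + 1.68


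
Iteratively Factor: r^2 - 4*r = (r)*(r - 4)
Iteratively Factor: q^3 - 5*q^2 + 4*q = (q - 1)*(q^2 - 4*q) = q*(q - 1)*(q - 4)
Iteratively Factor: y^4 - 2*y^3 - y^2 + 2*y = (y)*(y^3 - 2*y^2 - y + 2) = y*(y - 1)*(y^2 - y - 2) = y*(y - 1)*(y + 1)*(y - 2)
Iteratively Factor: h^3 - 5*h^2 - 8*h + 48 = (h + 3)*(h^2 - 8*h + 16) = (h - 4)*(h + 3)*(h - 4)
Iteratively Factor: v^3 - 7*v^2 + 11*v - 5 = (v - 5)*(v^2 - 2*v + 1) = (v - 5)*(v - 1)*(v - 1)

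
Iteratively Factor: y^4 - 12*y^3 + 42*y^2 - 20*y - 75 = (y - 5)*(y^3 - 7*y^2 + 7*y + 15) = (y - 5)*(y - 3)*(y^2 - 4*y - 5) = (y - 5)^2*(y - 3)*(y + 1)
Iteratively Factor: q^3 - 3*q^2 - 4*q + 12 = (q - 3)*(q^2 - 4) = (q - 3)*(q - 2)*(q + 2)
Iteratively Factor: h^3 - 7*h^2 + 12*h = (h - 3)*(h^2 - 4*h) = (h - 4)*(h - 3)*(h)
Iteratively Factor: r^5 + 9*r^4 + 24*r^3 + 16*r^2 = (r)*(r^4 + 9*r^3 + 24*r^2 + 16*r) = r*(r + 4)*(r^3 + 5*r^2 + 4*r) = r*(r + 1)*(r + 4)*(r^2 + 4*r) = r*(r + 1)*(r + 4)^2*(r)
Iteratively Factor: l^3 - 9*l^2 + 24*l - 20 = (l - 2)*(l^2 - 7*l + 10) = (l - 2)^2*(l - 5)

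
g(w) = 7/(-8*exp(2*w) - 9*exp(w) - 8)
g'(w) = 7*(16*exp(2*w) + 9*exp(w))/(-8*exp(2*w) - 9*exp(w) - 8)^2 = (112*exp(w) + 63)*exp(w)/(8*exp(2*w) + 9*exp(w) + 8)^2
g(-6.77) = -0.87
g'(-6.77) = 0.00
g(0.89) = -0.09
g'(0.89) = 0.14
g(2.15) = -0.01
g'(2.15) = 0.02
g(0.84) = -0.10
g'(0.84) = 0.14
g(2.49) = -0.01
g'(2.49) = 0.01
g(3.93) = -0.00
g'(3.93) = 0.00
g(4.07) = -0.00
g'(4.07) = 0.00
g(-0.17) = -0.33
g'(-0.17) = 0.29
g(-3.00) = -0.83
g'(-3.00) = 0.05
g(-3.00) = -0.83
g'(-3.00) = 0.05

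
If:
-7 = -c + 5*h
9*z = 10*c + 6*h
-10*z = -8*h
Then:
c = -21/122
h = -175/122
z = -70/61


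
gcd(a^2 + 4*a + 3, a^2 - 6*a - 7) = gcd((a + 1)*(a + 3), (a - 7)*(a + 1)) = a + 1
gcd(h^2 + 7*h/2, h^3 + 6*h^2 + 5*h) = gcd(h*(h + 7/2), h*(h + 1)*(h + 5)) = h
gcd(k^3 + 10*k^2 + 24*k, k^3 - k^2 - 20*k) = k^2 + 4*k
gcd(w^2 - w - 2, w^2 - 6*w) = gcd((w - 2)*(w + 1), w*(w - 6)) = 1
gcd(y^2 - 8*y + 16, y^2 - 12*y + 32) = y - 4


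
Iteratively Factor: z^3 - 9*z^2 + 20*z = (z - 4)*(z^2 - 5*z) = (z - 5)*(z - 4)*(z)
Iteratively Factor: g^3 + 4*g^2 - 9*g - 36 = (g + 3)*(g^2 + g - 12) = (g + 3)*(g + 4)*(g - 3)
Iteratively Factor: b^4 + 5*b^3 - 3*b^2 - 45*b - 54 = (b - 3)*(b^3 + 8*b^2 + 21*b + 18) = (b - 3)*(b + 3)*(b^2 + 5*b + 6) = (b - 3)*(b + 3)^2*(b + 2)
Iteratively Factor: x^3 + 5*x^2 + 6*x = (x)*(x^2 + 5*x + 6) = x*(x + 3)*(x + 2)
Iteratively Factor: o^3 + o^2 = (o)*(o^2 + o) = o*(o + 1)*(o)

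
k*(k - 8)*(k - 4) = k^3 - 12*k^2 + 32*k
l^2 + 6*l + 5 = (l + 1)*(l + 5)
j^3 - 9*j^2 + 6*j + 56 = (j - 7)*(j - 4)*(j + 2)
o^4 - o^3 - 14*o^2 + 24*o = o*(o - 3)*(o - 2)*(o + 4)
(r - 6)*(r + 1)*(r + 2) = r^3 - 3*r^2 - 16*r - 12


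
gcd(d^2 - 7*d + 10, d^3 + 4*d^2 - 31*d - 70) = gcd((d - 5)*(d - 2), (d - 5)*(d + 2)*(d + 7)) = d - 5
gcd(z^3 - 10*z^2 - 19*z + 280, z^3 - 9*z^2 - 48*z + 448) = z - 8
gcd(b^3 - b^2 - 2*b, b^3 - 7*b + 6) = b - 2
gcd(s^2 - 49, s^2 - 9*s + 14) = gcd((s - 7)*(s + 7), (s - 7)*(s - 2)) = s - 7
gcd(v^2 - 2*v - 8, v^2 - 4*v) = v - 4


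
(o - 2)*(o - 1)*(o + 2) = o^3 - o^2 - 4*o + 4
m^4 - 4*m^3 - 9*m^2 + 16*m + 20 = (m - 5)*(m - 2)*(m + 1)*(m + 2)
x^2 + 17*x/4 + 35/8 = (x + 7/4)*(x + 5/2)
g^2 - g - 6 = (g - 3)*(g + 2)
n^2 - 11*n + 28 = (n - 7)*(n - 4)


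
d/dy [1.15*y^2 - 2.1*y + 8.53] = 2.3*y - 2.1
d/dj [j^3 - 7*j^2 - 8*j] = 3*j^2 - 14*j - 8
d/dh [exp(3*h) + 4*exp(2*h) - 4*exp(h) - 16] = (3*exp(2*h) + 8*exp(h) - 4)*exp(h)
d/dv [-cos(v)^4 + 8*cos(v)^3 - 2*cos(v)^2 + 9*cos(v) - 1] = (7*cos(v) - 12*cos(2*v) + cos(3*v) - 21)*sin(v)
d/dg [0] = 0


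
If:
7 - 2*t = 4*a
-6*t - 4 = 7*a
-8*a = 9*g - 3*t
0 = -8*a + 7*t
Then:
No Solution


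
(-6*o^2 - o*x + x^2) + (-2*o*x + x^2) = -6*o^2 - 3*o*x + 2*x^2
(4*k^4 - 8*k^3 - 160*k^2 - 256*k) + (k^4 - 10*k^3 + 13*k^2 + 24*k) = 5*k^4 - 18*k^3 - 147*k^2 - 232*k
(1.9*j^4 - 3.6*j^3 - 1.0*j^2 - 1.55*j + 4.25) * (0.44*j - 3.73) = 0.836*j^5 - 8.671*j^4 + 12.988*j^3 + 3.048*j^2 + 7.6515*j - 15.8525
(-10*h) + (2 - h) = 2 - 11*h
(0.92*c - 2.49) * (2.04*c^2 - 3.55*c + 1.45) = 1.8768*c^3 - 8.3456*c^2 + 10.1735*c - 3.6105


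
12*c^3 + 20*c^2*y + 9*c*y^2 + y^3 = (c + y)*(2*c + y)*(6*c + y)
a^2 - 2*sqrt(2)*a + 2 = (a - sqrt(2))^2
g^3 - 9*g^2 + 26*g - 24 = (g - 4)*(g - 3)*(g - 2)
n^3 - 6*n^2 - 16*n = n*(n - 8)*(n + 2)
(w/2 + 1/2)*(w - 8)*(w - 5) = w^3/2 - 6*w^2 + 27*w/2 + 20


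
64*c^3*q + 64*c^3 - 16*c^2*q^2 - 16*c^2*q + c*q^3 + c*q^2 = (-8*c + q)^2*(c*q + c)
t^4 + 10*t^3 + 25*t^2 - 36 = (t - 1)*(t + 2)*(t + 3)*(t + 6)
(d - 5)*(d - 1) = d^2 - 6*d + 5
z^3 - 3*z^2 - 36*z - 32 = (z - 8)*(z + 1)*(z + 4)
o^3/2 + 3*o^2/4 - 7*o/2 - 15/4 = (o/2 + 1/2)*(o - 5/2)*(o + 3)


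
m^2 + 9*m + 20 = (m + 4)*(m + 5)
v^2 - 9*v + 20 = (v - 5)*(v - 4)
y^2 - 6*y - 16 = (y - 8)*(y + 2)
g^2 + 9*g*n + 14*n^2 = (g + 2*n)*(g + 7*n)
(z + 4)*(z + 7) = z^2 + 11*z + 28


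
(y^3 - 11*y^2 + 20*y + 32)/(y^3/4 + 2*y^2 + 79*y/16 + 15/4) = 16*(y^3 - 11*y^2 + 20*y + 32)/(4*y^3 + 32*y^2 + 79*y + 60)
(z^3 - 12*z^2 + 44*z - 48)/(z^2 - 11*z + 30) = (z^2 - 6*z + 8)/(z - 5)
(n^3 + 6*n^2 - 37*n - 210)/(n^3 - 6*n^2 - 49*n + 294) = (n + 5)/(n - 7)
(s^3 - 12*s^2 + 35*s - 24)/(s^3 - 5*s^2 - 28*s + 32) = (s - 3)/(s + 4)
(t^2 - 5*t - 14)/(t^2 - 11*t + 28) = (t + 2)/(t - 4)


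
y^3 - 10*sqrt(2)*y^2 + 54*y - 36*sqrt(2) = (y - 6*sqrt(2))*(y - 3*sqrt(2))*(y - sqrt(2))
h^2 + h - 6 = (h - 2)*(h + 3)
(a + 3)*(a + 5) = a^2 + 8*a + 15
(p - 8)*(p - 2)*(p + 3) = p^3 - 7*p^2 - 14*p + 48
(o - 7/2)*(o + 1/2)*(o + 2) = o^3 - o^2 - 31*o/4 - 7/2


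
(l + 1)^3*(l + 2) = l^4 + 5*l^3 + 9*l^2 + 7*l + 2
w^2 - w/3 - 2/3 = (w - 1)*(w + 2/3)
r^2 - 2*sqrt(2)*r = r*(r - 2*sqrt(2))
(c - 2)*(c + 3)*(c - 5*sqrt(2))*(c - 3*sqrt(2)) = c^4 - 8*sqrt(2)*c^3 + c^3 - 8*sqrt(2)*c^2 + 24*c^2 + 30*c + 48*sqrt(2)*c - 180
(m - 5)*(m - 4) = m^2 - 9*m + 20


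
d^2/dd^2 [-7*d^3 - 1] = -42*d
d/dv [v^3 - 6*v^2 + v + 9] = 3*v^2 - 12*v + 1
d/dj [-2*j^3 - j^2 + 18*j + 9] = -6*j^2 - 2*j + 18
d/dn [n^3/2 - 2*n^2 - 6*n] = 3*n^2/2 - 4*n - 6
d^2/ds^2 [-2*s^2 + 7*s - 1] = -4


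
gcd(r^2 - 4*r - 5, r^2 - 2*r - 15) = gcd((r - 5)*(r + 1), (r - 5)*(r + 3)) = r - 5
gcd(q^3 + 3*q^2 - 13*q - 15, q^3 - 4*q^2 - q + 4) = q + 1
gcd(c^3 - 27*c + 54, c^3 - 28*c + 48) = c + 6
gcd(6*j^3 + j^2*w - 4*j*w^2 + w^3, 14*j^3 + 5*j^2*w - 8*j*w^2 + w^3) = -2*j^2 - j*w + w^2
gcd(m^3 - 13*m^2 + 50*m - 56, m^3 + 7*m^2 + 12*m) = 1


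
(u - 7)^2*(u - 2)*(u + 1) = u^4 - 15*u^3 + 61*u^2 - 21*u - 98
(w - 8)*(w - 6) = w^2 - 14*w + 48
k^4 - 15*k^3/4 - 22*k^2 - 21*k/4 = k*(k - 7)*(k + 1/4)*(k + 3)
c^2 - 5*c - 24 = (c - 8)*(c + 3)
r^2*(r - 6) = r^3 - 6*r^2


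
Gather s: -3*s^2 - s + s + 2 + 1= 3 - 3*s^2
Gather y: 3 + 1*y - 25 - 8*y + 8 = -7*y - 14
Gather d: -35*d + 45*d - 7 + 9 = 10*d + 2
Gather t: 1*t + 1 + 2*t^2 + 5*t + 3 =2*t^2 + 6*t + 4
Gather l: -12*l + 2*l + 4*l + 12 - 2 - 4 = 6 - 6*l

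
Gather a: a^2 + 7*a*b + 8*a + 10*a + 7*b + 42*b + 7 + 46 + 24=a^2 + a*(7*b + 18) + 49*b + 77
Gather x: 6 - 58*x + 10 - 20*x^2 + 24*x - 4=-20*x^2 - 34*x + 12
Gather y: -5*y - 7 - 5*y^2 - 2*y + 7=-5*y^2 - 7*y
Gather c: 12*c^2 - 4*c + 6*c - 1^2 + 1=12*c^2 + 2*c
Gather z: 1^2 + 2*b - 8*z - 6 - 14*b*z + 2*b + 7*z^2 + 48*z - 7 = 4*b + 7*z^2 + z*(40 - 14*b) - 12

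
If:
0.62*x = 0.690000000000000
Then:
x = 1.11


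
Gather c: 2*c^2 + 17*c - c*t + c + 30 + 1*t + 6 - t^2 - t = 2*c^2 + c*(18 - t) - t^2 + 36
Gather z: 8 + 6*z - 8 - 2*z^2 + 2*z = -2*z^2 + 8*z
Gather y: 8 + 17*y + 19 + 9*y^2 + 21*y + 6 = 9*y^2 + 38*y + 33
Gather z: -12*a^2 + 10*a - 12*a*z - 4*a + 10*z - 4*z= -12*a^2 + 6*a + z*(6 - 12*a)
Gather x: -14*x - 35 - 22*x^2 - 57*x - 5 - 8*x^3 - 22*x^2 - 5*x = -8*x^3 - 44*x^2 - 76*x - 40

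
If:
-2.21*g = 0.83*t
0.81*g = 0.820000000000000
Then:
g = 1.01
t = -2.70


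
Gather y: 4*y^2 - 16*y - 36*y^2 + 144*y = -32*y^2 + 128*y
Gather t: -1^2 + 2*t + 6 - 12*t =5 - 10*t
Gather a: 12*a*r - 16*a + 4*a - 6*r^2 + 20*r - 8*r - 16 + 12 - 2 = a*(12*r - 12) - 6*r^2 + 12*r - 6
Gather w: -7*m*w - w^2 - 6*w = -w^2 + w*(-7*m - 6)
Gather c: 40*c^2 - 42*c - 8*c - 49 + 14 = 40*c^2 - 50*c - 35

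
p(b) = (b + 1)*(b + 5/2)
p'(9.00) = 21.50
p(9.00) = 115.00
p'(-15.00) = -26.50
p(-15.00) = 175.00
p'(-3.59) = -3.68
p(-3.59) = 2.82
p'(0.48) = 4.46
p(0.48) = 4.41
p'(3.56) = 10.62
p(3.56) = 27.63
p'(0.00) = 3.50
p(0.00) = 2.50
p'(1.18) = 5.86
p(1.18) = 8.02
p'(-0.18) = 3.14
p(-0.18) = 1.90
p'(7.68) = 18.86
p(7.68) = 88.36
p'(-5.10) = -6.70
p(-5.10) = 10.66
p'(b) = 2*b + 7/2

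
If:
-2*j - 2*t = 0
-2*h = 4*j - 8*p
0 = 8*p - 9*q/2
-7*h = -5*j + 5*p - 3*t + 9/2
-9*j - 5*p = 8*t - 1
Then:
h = -65/113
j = 111/226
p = 23/226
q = 184/1017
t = -111/226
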